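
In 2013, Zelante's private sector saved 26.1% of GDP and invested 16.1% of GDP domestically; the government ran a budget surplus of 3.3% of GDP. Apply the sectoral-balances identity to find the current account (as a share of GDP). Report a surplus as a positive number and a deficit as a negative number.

By the sectoral-balances identity, CA = (S_private - I) + (T - G).
Private balance = 26.1 - 16.1 = 10.0
Government balance (T - G) = 3.3
CA = 10.0 + 3.3 = 13.3

13.3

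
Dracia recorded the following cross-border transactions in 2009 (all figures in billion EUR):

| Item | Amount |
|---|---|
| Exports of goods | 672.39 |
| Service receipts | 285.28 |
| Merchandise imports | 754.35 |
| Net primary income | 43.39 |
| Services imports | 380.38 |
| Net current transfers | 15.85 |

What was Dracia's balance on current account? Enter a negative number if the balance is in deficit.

-117.82

Goods balance = 672.39 - 754.35 = -81.96
Services balance = 285.28 - 380.38 = -95.10
Trade balance (goods + services) = -81.96 + (-95.10) = -177.06
Net primary income = 43.39
Net secondary income = 15.85
Current account = -177.06 + 43.39 + 15.85 = -117.82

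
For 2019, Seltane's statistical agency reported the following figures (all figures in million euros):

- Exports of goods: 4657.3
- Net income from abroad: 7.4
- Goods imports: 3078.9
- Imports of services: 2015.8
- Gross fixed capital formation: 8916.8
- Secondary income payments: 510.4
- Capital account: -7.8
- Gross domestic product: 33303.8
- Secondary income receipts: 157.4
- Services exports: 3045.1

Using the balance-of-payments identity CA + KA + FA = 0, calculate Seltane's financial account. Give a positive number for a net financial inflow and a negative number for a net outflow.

-2254.3

Goods balance = 4657.3 - 3078.9 = 1578.4
Services balance = 3045.1 - 2015.8 = 1029.3
Trade balance (goods + services) = 1578.4 + 1029.3 = 2607.7
Net primary income = 7.4
Net secondary income = 157.4 - 510.4 = -353.0
Current account = 2607.7 + 7.4 + (-353.0) = 2262.1
Financial account = -(2262.1 + (-7.8)) = -2254.3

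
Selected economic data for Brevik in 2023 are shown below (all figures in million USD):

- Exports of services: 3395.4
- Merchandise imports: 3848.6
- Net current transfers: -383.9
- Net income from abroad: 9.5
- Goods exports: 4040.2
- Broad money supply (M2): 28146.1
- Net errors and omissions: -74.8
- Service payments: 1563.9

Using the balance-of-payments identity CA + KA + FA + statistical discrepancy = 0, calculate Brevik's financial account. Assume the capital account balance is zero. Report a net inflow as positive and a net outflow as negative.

-1573.9

Goods balance = 4040.2 - 3848.6 = 191.6
Services balance = 3395.4 - 1563.9 = 1831.5
Trade balance (goods + services) = 191.6 + 1831.5 = 2023.1
Net primary income = 9.5
Net secondary income = -383.9
Current account = 2023.1 + 9.5 + (-383.9) = 1648.7
Financial account = -(1648.7 + (-74.8)) = -1573.9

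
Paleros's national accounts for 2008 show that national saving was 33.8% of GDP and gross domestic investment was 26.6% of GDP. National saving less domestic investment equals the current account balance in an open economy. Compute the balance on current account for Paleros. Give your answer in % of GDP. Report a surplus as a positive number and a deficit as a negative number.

CA = S - I = 33.8 - 26.6 = 7.2

7.2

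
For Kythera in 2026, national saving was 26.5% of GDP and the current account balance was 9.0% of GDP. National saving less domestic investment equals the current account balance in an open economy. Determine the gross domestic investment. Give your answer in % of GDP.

S - I = CA (net lending to the rest of the world).
I = S - CA = 26.5 - 9.0 = 17.5

17.5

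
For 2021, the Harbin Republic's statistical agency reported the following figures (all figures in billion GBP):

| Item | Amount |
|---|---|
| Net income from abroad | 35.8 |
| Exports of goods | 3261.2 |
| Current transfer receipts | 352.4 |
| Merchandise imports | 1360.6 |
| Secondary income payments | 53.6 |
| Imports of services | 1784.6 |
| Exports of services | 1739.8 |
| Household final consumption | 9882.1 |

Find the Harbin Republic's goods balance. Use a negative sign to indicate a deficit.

1900.6

Goods balance = 3261.2 - 1360.6 = 1900.6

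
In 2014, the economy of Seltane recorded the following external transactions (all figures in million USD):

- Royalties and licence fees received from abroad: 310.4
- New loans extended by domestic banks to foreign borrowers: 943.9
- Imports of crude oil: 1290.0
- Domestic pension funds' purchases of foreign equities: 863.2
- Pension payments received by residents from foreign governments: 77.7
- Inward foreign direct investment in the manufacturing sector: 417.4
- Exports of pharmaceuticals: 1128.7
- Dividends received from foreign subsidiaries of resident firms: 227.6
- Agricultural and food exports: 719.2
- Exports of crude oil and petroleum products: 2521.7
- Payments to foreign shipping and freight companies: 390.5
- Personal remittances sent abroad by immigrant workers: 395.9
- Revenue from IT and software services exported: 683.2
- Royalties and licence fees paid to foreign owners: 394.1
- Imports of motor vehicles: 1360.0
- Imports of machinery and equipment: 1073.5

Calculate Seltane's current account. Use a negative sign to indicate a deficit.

764.5

Goods: -1073.5 + 1128.7 - 1290.0 + 2521.7 - 1360.0 + 719.2 = 646.1
Services: 310.4 - 394.1 - 390.5 + 683.2 = 209.0
Primary income: 227.6
Secondary income: -395.9 + 77.7 = -318.2
Current account = 646.1 + 209.0 + 227.6 + (-318.2) = 764.5
(Excluded from the current account — financial account: new loans extended by domestic banks to foreign borrowers 943.9, domestic pension funds' purchases of foreign equities 863.2, inward foreign direct investment in the manufacturing sector 417.4.)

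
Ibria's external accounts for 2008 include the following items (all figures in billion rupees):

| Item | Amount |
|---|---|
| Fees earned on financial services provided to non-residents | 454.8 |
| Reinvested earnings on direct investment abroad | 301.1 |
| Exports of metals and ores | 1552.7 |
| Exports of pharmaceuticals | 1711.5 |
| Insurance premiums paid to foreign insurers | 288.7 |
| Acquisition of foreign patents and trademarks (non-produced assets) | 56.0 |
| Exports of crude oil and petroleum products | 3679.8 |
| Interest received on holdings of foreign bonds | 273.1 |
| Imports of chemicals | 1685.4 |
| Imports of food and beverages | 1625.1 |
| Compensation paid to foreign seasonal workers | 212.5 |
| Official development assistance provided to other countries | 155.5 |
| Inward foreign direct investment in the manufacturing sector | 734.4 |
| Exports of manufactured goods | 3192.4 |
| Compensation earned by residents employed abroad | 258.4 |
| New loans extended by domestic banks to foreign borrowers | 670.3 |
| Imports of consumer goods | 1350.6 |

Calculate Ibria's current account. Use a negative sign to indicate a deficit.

6106.0

Goods: -1685.4 + 1711.5 - 1625.1 + 1552.7 - 1350.6 + 3679.8 + 3192.4 = 5475.3
Services: 454.8 - 288.7 = 166.1
Primary income: -212.5 + 301.1 + 258.4 + 273.1 = 620.1
Secondary income: -155.5
Current account = 5475.3 + 166.1 + 620.1 + (-155.5) = 6106.0
(Excluded from the current account — capital account: acquisition of foreign patents and trademarks (non-produced assets) 56.0; financial account: inward foreign direct investment in the manufacturing sector 734.4, new loans extended by domestic banks to foreign borrowers 670.3.)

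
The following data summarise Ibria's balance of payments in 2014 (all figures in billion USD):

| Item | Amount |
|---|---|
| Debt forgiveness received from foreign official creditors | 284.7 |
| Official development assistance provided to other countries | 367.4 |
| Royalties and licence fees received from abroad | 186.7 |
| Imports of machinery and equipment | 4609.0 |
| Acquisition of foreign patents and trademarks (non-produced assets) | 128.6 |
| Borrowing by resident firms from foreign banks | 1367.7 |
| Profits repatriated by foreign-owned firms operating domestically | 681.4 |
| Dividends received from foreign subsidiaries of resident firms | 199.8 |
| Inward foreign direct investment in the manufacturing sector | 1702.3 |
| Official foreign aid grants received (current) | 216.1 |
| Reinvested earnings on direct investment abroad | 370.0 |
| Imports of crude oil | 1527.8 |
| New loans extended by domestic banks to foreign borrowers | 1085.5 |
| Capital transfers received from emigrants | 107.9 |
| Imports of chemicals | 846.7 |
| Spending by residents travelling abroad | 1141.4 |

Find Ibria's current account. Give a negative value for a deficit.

Goods: -4609.0 - 846.7 - 1527.8 = -6983.5
Services: 186.7 - 1141.4 = -954.7
Primary income: 370.0 - 681.4 + 199.8 = -111.6
Secondary income: -367.4 + 216.1 = -151.3
Current account = (-6983.5) + (-954.7) + (-111.6) + (-151.3) = -8201.1
(Excluded from the current account — capital account: debt forgiveness received from foreign official creditors 284.7, acquisition of foreign patents and trademarks (non-produced assets) 128.6, capital transfers received from emigrants 107.9; financial account: borrowing by resident firms from foreign banks 1367.7, inward foreign direct investment in the manufacturing sector 1702.3, new loans extended by domestic banks to foreign borrowers 1085.5.)

-8201.1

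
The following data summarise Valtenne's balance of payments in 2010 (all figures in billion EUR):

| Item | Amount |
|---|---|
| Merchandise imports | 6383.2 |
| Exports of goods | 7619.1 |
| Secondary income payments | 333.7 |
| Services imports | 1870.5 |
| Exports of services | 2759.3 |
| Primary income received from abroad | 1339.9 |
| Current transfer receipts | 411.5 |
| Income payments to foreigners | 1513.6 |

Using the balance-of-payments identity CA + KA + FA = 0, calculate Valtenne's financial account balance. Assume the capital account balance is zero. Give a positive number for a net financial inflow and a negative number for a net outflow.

-2028.8

Goods balance = 7619.1 - 6383.2 = 1235.9
Services balance = 2759.3 - 1870.5 = 888.8
Trade balance (goods + services) = 1235.9 + 888.8 = 2124.7
Net primary income = 1339.9 - 1513.6 = -173.7
Net secondary income = 411.5 - 333.7 = 77.8
Current account = 2124.7 + (-173.7) + 77.8 = 2028.8
Financial account = -(2028.8) = -2028.8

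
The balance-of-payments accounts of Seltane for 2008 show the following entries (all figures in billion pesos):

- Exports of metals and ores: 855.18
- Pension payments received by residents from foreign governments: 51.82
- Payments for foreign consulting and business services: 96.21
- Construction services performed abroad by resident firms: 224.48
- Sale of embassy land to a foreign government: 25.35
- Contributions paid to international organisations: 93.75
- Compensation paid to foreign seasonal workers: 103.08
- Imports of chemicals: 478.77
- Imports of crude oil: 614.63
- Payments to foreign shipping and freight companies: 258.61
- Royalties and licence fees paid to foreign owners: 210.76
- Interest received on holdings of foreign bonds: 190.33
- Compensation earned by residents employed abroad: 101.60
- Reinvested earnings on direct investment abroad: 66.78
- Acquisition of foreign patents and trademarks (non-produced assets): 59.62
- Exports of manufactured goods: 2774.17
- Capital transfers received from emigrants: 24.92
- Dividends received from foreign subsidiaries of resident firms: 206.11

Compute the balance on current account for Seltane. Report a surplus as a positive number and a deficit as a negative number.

2614.66

Goods: 2774.17 - 478.77 - 614.63 + 855.18 = 2535.95
Services: -96.21 - 210.76 - 258.61 + 224.48 = -341.10
Primary income: 66.78 + 206.11 + 101.60 - 103.08 + 190.33 = 461.74
Secondary income: 51.82 - 93.75 = -41.93
Current account = 2535.95 + (-341.10) + 461.74 + (-41.93) = 2614.66
(Excluded from the current account — capital account: sale of embassy land to a foreign government 25.35, acquisition of foreign patents and trademarks (non-produced assets) 59.62, capital transfers received from emigrants 24.92.)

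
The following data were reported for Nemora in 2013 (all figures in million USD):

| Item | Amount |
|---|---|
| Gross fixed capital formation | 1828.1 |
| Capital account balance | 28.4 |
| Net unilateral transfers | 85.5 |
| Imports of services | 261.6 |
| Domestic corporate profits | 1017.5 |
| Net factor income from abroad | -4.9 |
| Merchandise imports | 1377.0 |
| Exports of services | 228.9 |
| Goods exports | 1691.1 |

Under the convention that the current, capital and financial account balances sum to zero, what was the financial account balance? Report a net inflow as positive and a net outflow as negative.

-390.4

Goods balance = 1691.1 - 1377.0 = 314.1
Services balance = 228.9 - 261.6 = -32.7
Trade balance (goods + services) = 314.1 + (-32.7) = 281.4
Net primary income = -4.9
Net secondary income = 85.5
Current account = 281.4 + (-4.9) + 85.5 = 362.0
Financial account = -(362.0 + 28.4) = -390.4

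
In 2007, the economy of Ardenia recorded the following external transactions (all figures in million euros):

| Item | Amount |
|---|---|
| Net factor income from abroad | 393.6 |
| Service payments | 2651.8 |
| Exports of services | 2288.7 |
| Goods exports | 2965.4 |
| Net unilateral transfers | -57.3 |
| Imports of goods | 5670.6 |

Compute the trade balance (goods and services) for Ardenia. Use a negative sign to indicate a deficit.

-3068.3

Goods balance = 2965.4 - 5670.6 = -2705.2
Services balance = 2288.7 - 2651.8 = -363.1
Trade balance (goods + services) = -2705.2 + (-363.1) = -3068.3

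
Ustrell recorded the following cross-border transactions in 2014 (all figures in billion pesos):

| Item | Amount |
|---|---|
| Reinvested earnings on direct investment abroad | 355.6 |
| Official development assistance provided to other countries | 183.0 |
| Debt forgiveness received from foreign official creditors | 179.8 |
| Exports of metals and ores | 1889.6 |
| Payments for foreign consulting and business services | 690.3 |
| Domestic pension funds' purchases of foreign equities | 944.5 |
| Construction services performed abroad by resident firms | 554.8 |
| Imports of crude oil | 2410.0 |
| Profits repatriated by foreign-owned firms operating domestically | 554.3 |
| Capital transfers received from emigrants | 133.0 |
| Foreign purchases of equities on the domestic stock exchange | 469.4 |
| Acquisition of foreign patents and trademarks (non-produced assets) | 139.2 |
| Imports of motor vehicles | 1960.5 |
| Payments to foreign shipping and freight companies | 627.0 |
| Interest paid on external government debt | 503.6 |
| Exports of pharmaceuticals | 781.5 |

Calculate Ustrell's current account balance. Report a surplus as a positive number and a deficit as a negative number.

-3347.2

Goods: 1889.6 + 781.5 - 2410.0 - 1960.5 = -1699.4
Services: -627.0 + 554.8 - 690.3 = -762.5
Primary income: -503.6 - 554.3 + 355.6 = -702.3
Secondary income: -183.0
Current account = (-1699.4) + (-762.5) + (-702.3) + (-183.0) = -3347.2
(Excluded from the current account — capital account: debt forgiveness received from foreign official creditors 179.8, capital transfers received from emigrants 133.0, acquisition of foreign patents and trademarks (non-produced assets) 139.2; financial account: domestic pension funds' purchases of foreign equities 944.5, foreign purchases of equities on the domestic stock exchange 469.4.)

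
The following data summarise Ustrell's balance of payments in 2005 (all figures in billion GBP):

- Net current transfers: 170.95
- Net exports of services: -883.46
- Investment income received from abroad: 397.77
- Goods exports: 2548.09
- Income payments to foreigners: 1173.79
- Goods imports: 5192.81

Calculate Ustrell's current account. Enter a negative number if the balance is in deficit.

Goods balance = 2548.09 - 5192.81 = -2644.72
Services balance = -883.46
Trade balance (goods + services) = -2644.72 + (-883.46) = -3528.18
Net primary income = 397.77 - 1173.79 = -776.02
Net secondary income = 170.95
Current account = -3528.18 + (-776.02) + 170.95 = -4133.25

-4133.25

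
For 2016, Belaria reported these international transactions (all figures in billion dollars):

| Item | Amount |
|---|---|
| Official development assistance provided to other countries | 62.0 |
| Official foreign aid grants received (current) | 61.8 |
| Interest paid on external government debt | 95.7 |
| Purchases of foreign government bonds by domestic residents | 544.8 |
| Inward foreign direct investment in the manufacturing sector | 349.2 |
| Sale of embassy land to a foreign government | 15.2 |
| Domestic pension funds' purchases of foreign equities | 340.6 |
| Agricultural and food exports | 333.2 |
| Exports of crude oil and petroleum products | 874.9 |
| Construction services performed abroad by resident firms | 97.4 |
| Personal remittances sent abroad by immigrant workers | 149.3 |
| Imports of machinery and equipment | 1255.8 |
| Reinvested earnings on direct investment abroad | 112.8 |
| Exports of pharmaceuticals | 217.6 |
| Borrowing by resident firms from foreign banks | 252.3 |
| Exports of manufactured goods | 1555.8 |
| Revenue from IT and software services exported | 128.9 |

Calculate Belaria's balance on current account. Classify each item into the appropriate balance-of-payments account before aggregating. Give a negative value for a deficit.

Goods: 1555.8 - 1255.8 + 333.2 + 217.6 + 874.9 = 1725.7
Services: 128.9 + 97.4 = 226.3
Primary income: 112.8 - 95.7 = 17.1
Secondary income: -62.0 + 61.8 - 149.3 = -149.5
Current account = 1725.7 + 226.3 + 17.1 + (-149.5) = 1819.6
(Excluded from the current account — financial account: purchases of foreign government bonds by domestic residents 544.8, inward foreign direct investment in the manufacturing sector 349.2, domestic pension funds' purchases of foreign equities 340.6, borrowing by resident firms from foreign banks 252.3; capital account: sale of embassy land to a foreign government 15.2.)

1819.6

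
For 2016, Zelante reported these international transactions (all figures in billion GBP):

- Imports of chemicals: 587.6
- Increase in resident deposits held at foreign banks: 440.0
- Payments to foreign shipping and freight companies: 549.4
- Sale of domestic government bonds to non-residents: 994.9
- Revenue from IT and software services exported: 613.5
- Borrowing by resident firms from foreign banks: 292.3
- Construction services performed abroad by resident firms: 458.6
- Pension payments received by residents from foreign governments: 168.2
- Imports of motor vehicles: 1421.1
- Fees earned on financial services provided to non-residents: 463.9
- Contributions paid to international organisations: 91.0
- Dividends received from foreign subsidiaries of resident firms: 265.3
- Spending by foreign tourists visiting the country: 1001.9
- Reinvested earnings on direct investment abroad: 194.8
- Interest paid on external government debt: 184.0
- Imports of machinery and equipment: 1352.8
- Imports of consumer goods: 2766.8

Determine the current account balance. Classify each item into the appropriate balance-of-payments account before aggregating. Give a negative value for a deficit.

-3786.5

Goods: -587.6 - 2766.8 - 1421.1 - 1352.8 = -6128.3
Services: 463.9 + 458.6 - 549.4 + 1001.9 + 613.5 = 1988.5
Primary income: 194.8 + 265.3 - 184.0 = 276.1
Secondary income: -91.0 + 168.2 = 77.2
Current account = (-6128.3) + 1988.5 + 276.1 + 77.2 = -3786.5
(Excluded from the current account — financial account: increase in resident deposits held at foreign banks 440.0, sale of domestic government bonds to non-residents 994.9, borrowing by resident firms from foreign banks 292.3.)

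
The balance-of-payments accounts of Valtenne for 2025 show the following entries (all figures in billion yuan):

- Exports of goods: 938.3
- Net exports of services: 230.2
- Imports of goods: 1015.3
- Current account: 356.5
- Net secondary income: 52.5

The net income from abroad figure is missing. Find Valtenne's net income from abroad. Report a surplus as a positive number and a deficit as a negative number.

Current account = goods balance + services balance + net primary income + net secondary income
Sum of the known components = 205.7
Net income from abroad = CA - (known components) = 356.5 - 205.7 = 150.8

150.8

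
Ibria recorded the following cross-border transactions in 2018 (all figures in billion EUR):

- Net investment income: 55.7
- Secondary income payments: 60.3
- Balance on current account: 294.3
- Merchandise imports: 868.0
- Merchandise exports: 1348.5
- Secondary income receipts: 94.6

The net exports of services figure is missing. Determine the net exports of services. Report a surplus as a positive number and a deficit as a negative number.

-276.2

Current account = goods balance + services balance + net primary income + net secondary income
Sum of the known components = 570.5
Net exports of services = CA - (known components) = 294.3 - 570.5 = -276.2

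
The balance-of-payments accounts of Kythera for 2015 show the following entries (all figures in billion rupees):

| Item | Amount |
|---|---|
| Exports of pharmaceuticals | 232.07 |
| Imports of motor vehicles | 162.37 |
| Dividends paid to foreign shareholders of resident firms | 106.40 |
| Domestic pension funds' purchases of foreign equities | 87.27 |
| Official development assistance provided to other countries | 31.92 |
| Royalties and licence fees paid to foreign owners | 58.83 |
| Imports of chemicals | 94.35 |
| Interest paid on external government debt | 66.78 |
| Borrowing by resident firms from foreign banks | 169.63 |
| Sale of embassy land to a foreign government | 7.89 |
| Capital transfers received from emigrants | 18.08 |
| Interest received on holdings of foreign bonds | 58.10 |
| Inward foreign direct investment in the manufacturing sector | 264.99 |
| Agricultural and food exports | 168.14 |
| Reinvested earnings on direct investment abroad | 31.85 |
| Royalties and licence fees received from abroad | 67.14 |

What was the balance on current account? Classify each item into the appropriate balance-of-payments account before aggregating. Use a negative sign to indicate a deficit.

Goods: 168.14 + 232.07 - 94.35 - 162.37 = 143.49
Services: 67.14 - 58.83 = 8.31
Primary income: -106.40 + 58.10 + 31.85 - 66.78 = -83.23
Secondary income: -31.92
Current account = 143.49 + 8.31 + (-83.23) + (-31.92) = 36.65
(Excluded from the current account — financial account: domestic pension funds' purchases of foreign equities 87.27, borrowing by resident firms from foreign banks 169.63, inward foreign direct investment in the manufacturing sector 264.99; capital account: sale of embassy land to a foreign government 7.89, capital transfers received from emigrants 18.08.)

36.65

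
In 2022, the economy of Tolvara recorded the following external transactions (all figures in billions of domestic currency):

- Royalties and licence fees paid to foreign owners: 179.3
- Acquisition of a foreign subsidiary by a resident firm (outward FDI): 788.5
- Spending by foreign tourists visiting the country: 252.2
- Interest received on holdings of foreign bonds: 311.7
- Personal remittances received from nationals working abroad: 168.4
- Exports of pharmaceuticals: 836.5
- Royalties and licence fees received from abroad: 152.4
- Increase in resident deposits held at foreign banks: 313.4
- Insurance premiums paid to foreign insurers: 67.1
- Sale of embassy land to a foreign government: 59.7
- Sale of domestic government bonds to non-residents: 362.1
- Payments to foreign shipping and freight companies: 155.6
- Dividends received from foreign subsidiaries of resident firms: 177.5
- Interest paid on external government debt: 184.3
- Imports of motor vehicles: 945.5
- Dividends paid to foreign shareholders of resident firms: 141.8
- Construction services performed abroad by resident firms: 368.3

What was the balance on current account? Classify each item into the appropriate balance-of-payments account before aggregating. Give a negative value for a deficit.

Goods: -945.5 + 836.5 = -109.0
Services: -179.3 - 155.6 + 368.3 - 67.1 + 252.2 + 152.4 = 370.9
Primary income: 177.5 + 311.7 - 141.8 - 184.3 = 163.1
Secondary income: 168.4
Current account = (-109.0) + 370.9 + 163.1 + 168.4 = 593.4
(Excluded from the current account — financial account: acquisition of a foreign subsidiary by a resident firm (outward FDI) 788.5, increase in resident deposits held at foreign banks 313.4, sale of domestic government bonds to non-residents 362.1; capital account: sale of embassy land to a foreign government 59.7.)

593.4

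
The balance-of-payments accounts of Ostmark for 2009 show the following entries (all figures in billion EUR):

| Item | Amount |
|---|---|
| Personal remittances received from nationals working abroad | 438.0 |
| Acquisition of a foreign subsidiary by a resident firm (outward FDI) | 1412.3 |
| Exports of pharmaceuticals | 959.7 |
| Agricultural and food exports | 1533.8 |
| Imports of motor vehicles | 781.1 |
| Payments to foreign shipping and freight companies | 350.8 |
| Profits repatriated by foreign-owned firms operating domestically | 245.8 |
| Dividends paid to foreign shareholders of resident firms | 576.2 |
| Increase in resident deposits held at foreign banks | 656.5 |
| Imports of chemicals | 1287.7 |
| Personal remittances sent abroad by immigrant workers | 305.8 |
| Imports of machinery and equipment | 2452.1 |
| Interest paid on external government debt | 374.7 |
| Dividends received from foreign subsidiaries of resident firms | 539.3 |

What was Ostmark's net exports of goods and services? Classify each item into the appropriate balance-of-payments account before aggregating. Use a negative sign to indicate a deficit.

-2378.2

Goods: -2452.1 + 959.7 + 1533.8 - 1287.7 - 781.1 = -2027.4
Services: -350.8
Trade balance = -2027.4 + (-350.8) = -2378.2
(Excluded from the trade balance — secondary income: personal remittances received from nationals working abroad 438.0, personal remittances sent abroad by immigrant workers 305.8; financial account: acquisition of a foreign subsidiary by a resident firm (outward FDI) 1412.3, increase in resident deposits held at foreign banks 656.5; primary income: profits repatriated by foreign-owned firms operating domestically 245.8, dividends paid to foreign shareholders of resident firms 576.2, interest paid on external government debt 374.7, dividends received from foreign subsidiaries of resident firms 539.3.)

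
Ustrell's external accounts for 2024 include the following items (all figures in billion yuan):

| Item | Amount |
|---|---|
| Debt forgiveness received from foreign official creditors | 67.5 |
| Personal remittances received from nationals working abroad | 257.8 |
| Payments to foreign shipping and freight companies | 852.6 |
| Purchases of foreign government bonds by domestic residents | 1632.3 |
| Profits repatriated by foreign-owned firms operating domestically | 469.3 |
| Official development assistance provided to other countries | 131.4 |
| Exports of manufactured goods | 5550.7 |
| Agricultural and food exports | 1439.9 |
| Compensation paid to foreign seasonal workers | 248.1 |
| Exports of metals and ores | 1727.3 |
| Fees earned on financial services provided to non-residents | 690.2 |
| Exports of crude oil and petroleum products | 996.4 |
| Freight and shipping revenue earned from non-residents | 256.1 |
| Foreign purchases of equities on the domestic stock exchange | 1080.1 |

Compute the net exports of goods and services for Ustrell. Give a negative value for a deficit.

Goods: 5550.7 + 1439.9 + 996.4 + 1727.3 = 9714.3
Services: -852.6 + 256.1 + 690.2 = 93.7
Trade balance = 9714.3 + 93.7 = 9808.0
(Excluded from the trade balance — capital account: debt forgiveness received from foreign official creditors 67.5; secondary income: personal remittances received from nationals working abroad 257.8, official development assistance provided to other countries 131.4; financial account: purchases of foreign government bonds by domestic residents 1632.3, foreign purchases of equities on the domestic stock exchange 1080.1; primary income: profits repatriated by foreign-owned firms operating domestically 469.3, compensation paid to foreign seasonal workers 248.1.)

9808.0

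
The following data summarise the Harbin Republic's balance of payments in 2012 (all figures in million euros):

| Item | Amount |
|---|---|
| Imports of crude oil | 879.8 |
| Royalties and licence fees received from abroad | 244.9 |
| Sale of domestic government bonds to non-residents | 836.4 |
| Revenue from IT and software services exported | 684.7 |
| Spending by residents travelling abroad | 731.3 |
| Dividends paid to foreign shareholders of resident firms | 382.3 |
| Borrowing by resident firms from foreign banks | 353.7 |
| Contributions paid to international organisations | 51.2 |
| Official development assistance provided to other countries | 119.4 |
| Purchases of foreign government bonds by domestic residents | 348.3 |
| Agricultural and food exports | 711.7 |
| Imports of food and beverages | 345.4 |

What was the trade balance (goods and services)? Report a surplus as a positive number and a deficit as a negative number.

Goods: -345.4 + 711.7 - 879.8 = -513.5
Services: 244.9 + 684.7 - 731.3 = 198.3
Trade balance = -513.5 + 198.3 = -315.2
(Excluded from the trade balance — financial account: sale of domestic government bonds to non-residents 836.4, borrowing by resident firms from foreign banks 353.7, purchases of foreign government bonds by domestic residents 348.3; primary income: dividends paid to foreign shareholders of resident firms 382.3; secondary income: contributions paid to international organisations 51.2, official development assistance provided to other countries 119.4.)

-315.2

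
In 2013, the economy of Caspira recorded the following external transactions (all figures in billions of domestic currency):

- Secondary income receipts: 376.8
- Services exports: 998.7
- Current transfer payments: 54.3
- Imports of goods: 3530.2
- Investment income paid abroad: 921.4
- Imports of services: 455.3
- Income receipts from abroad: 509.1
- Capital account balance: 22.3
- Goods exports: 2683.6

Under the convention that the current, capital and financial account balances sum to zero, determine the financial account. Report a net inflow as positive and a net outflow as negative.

370.7

Goods balance = 2683.6 - 3530.2 = -846.6
Services balance = 998.7 - 455.3 = 543.4
Trade balance (goods + services) = -846.6 + 543.4 = -303.2
Net primary income = 509.1 - 921.4 = -412.3
Net secondary income = 376.8 - 54.3 = 322.5
Current account = -303.2 + (-412.3) + 322.5 = -393.0
Financial account = -(-393.0 + 22.3) = 370.7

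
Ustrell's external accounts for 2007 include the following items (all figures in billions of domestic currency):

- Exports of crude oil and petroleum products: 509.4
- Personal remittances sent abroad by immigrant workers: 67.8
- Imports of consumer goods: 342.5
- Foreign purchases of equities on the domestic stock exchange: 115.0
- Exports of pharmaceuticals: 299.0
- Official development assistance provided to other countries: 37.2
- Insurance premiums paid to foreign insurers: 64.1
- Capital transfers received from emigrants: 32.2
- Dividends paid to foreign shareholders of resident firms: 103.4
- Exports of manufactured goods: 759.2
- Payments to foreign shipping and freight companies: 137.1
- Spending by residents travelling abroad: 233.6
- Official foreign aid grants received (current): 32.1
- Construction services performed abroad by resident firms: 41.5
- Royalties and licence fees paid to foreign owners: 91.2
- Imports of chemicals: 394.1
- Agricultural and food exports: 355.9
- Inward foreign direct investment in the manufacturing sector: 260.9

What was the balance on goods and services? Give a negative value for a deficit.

702.4

Goods: -394.1 + 355.9 - 342.5 + 509.4 + 299.0 + 759.2 = 1186.9
Services: 41.5 - 233.6 - 137.1 - 64.1 - 91.2 = -484.5
Trade balance = 1186.9 + (-484.5) = 702.4
(Excluded from the trade balance — secondary income: personal remittances sent abroad by immigrant workers 67.8, official development assistance provided to other countries 37.2, official foreign aid grants received (current) 32.1; financial account: foreign purchases of equities on the domestic stock exchange 115.0, inward foreign direct investment in the manufacturing sector 260.9; capital account: capital transfers received from emigrants 32.2; primary income: dividends paid to foreign shareholders of resident firms 103.4.)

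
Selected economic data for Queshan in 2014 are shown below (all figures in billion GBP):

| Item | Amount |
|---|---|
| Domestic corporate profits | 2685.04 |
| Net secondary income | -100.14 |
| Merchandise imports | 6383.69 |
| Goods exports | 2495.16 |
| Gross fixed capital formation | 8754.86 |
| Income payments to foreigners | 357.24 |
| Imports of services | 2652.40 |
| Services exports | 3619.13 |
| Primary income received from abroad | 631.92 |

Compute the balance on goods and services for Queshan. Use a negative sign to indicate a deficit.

-2921.80

Goods balance = 2495.16 - 6383.69 = -3888.53
Services balance = 3619.13 - 2652.40 = 966.73
Trade balance (goods + services) = -3888.53 + 966.73 = -2921.80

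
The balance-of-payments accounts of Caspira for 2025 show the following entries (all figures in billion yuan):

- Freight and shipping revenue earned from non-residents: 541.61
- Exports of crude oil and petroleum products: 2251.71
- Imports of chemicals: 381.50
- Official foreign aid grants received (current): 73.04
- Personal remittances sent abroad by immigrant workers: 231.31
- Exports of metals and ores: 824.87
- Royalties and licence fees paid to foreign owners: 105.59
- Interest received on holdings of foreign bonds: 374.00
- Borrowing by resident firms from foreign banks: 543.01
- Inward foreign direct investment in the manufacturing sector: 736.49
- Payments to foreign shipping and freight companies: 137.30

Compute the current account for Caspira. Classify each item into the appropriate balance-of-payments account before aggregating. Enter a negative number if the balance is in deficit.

3209.53

Goods: -381.50 + 824.87 + 2251.71 = 2695.08
Services: -137.30 + 541.61 - 105.59 = 298.72
Primary income: 374.00
Secondary income: 73.04 - 231.31 = -158.27
Current account = 2695.08 + 298.72 + 374.00 + (-158.27) = 3209.53
(Excluded from the current account — financial account: borrowing by resident firms from foreign banks 543.01, inward foreign direct investment in the manufacturing sector 736.49.)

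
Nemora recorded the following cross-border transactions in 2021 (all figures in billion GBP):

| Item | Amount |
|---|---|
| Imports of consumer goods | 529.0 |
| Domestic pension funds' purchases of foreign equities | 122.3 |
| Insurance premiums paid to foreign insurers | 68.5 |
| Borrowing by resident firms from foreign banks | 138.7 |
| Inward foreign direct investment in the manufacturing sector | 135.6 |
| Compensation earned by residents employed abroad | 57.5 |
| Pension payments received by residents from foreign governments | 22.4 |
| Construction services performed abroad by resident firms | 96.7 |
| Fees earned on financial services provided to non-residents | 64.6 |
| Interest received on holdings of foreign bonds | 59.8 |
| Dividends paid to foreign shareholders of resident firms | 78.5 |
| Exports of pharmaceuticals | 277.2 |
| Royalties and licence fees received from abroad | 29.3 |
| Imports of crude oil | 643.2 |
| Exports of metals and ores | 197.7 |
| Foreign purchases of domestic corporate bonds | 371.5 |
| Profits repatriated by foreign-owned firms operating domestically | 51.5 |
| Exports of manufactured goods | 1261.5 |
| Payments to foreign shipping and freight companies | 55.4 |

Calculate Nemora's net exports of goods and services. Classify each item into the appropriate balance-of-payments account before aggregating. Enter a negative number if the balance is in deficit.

630.9

Goods: -529.0 + 277.2 + 197.7 - 643.2 + 1261.5 = 564.2
Services: -55.4 + 29.3 - 68.5 + 96.7 + 64.6 = 66.7
Trade balance = 564.2 + 66.7 = 630.9
(Excluded from the trade balance — financial account: domestic pension funds' purchases of foreign equities 122.3, borrowing by resident firms from foreign banks 138.7, inward foreign direct investment in the manufacturing sector 135.6, foreign purchases of domestic corporate bonds 371.5; primary income: compensation earned by residents employed abroad 57.5, interest received on holdings of foreign bonds 59.8, dividends paid to foreign shareholders of resident firms 78.5, profits repatriated by foreign-owned firms operating domestically 51.5; secondary income: pension payments received by residents from foreign governments 22.4.)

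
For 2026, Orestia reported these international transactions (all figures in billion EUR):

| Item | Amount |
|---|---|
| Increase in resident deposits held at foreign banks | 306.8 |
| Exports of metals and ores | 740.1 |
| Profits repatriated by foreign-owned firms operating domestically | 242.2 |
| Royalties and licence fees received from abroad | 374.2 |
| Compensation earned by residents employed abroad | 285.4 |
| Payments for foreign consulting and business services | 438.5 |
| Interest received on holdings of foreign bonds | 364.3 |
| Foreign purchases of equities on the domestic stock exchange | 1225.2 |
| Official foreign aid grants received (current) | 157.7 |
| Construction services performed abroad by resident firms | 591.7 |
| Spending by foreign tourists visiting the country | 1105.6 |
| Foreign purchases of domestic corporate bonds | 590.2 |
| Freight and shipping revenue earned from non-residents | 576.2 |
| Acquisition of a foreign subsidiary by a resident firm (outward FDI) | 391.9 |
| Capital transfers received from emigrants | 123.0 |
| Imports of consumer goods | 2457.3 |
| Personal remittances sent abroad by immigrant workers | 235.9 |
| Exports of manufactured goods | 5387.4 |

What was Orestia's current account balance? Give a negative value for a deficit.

6208.7

Goods: -2457.3 + 5387.4 + 740.1 = 3670.2
Services: -438.5 + 591.7 + 374.2 + 576.2 + 1105.6 = 2209.2
Primary income: 285.4 + 364.3 - 242.2 = 407.5
Secondary income: -235.9 + 157.7 = -78.2
Current account = 3670.2 + 2209.2 + 407.5 + (-78.2) = 6208.7
(Excluded from the current account — financial account: increase in resident deposits held at foreign banks 306.8, foreign purchases of equities on the domestic stock exchange 1225.2, foreign purchases of domestic corporate bonds 590.2, acquisition of a foreign subsidiary by a resident firm (outward FDI) 391.9; capital account: capital transfers received from emigrants 123.0.)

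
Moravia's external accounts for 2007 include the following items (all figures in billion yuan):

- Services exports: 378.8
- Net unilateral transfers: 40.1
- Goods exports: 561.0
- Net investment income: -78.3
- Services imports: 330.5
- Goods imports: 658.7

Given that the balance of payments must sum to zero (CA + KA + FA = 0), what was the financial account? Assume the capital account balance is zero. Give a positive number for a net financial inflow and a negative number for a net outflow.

Goods balance = 561.0 - 658.7 = -97.7
Services balance = 378.8 - 330.5 = 48.3
Trade balance (goods + services) = -97.7 + 48.3 = -49.4
Net primary income = -78.3
Net secondary income = 40.1
Current account = -49.4 + (-78.3) + 40.1 = -87.6
Financial account = -(-87.6) = 87.6

87.6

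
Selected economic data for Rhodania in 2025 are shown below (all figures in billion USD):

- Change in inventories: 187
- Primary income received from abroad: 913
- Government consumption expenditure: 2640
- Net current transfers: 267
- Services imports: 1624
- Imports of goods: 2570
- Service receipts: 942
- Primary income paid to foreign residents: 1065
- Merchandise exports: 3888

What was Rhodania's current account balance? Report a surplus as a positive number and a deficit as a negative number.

751

Goods balance = 3888 - 2570 = 1318
Services balance = 942 - 1624 = -682
Trade balance (goods + services) = 1318 + (-682) = 636
Net primary income = 913 - 1065 = -152
Net secondary income = 267
Current account = 636 + (-152) + 267 = 751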